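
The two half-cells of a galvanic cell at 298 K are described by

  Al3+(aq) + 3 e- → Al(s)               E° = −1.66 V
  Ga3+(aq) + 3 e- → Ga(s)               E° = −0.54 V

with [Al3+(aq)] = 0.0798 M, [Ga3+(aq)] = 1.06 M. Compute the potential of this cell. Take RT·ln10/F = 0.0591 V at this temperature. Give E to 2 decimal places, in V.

The Ga³⁺/Ga couple has the more positive E°, so it is the cathode; Al³⁺/Al is the anode.
The standard potential is −0.54 − (−1.66) = +1.12 V and the balanced reaction transfers n = 3 electrons.
The balanced reaction is Ga3+(aq) + Al(s) → Ga(s) + Al3+(aq), so Q = [Al3+(aq)] / [Ga3+(aq)] = 0.0753 and log Q = −1.123.
E = E° − (0.0591/n)·log Q = +1.12 − (0.0591/3)(−1.123) = +1.14 V.

+1.14 V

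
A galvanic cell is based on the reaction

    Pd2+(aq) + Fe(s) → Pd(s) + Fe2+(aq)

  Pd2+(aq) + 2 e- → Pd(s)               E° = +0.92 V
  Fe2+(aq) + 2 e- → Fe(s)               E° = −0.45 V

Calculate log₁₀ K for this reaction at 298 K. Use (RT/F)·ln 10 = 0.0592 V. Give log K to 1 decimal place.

The Pd²⁺/Pd couple is reduced (cathode); E°cell = +0.92 − (−0.45) = +1.37 V with n = 2.
At equilibrium E = 0, so log K = nE°cell / 0.0592 = (2)(+1.37) / 0.0592 = 46.3.

log K = 46.3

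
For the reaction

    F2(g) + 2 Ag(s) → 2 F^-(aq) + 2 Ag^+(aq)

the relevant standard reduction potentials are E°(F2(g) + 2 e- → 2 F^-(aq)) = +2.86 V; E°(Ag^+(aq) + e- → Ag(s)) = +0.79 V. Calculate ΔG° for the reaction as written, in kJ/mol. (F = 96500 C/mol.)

In the reaction as written F2(g) is reduced, so the F₂/F⁻ couple is the cathode and Ag⁺/Ag is the anode.
E°cell = +2.86 − (+0.79) = +2.07 V; balancing electrons gives n = 2.
ΔG° = −nFE°cell = −(2)(96500)(+2.07) J/mol = −400 kJ/mol.

−400 kJ/mol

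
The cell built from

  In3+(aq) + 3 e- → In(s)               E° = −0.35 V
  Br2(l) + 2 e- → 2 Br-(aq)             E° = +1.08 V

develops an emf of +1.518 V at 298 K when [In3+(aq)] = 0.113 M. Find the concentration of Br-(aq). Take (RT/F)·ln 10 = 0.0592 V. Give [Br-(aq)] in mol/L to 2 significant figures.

Br₂/Br⁻ is the cathode (higher E°); E°cell = +1.08 − (−0.35) = +1.43 V with n = 6.
Rearranging E = E° − (0.0592/n)·log Q gives log Q = 6(+1.43 − (+1.518))/0.0592 = −8.919.
Balancing electrons gives 3 Br2(l) + 2 In(s) → 6 Br-(aq) + 2 In3+(aq); thus Q = [Br-(aq)]^6·[In3+(aq)]^2.
Substituting the known concentrations and solving, log [Br-(aq)] = −1.171 and [Br-(aq)] = 0.067 M.

0.067 M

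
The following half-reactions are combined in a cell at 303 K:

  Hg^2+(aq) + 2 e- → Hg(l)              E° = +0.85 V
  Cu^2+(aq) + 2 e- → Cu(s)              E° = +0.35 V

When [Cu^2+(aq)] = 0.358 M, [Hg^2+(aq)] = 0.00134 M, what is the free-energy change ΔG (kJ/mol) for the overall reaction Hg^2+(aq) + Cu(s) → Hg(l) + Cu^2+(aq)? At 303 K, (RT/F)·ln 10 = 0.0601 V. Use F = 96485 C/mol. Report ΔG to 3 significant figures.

−82.4 kJ/mol

The standard cell potential is +0.85 − (+0.35) = +0.50 V, with n = 2 electrons in the balanced equation.
Q = [Cu^2+(aq)] / [Hg^2+(aq)] = 267, so log Q = 2.427 and E = +0.50 − (0.0601/2)(2.427) = +0.4271 V.
Finally ΔG = −nFE = −(2)(96485 C/mol)(+0.4271 V) = −82.4 kJ/mol.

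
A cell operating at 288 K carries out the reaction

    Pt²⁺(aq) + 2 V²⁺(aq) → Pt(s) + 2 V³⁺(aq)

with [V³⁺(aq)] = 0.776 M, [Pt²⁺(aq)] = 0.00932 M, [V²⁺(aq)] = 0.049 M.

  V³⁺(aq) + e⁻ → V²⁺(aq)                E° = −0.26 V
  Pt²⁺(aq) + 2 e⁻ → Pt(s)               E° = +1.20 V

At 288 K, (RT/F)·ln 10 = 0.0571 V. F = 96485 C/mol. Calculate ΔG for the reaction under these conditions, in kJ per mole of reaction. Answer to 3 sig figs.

−257 kJ/mol

The standard cell potential is +1.20 − (−0.26) = +1.46 V, with n = 2 electrons in the balanced equation.
The reaction quotient is [V³⁺(aq)]^2 / ([Pt²⁺(aq)]·[V²⁺(aq)]^2) = 2.69×10^4; by Nernst, E = +1.46 − (0.0571/2)(4.430) = +1.3335 V.
ΔG = −nFE = −(2)(96485)(+1.3335) J/mol = −257 kJ/mol.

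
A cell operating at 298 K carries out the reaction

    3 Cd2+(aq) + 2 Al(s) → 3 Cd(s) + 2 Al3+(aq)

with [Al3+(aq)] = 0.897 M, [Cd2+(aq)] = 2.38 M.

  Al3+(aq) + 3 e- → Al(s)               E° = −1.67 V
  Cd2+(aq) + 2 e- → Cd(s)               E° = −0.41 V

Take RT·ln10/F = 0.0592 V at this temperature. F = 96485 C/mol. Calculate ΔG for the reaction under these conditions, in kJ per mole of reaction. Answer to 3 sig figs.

−736 kJ/mol

The standard cell potential is −0.41 − (−1.67) = +1.26 V, with n = 6 electrons in the balanced equation.
The reaction quotient is [Al3+(aq)]^2 / [Cd2+(aq)]^3 = 0.0597; by Nernst, E = +1.26 − (0.0592/6)(−1.224) = +1.2721 V.
Finally ΔG = −nFE = −(6)(96485 C/mol)(+1.2721 V) = −736 kJ/mol.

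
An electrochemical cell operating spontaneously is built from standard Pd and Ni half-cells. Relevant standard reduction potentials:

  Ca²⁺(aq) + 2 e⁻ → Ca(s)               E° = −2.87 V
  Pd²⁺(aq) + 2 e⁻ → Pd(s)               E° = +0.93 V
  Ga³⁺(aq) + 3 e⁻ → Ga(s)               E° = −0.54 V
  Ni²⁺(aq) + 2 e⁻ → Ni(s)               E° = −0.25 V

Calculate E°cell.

+1.18 V

Of the two couples in this cell, the one with the more positive reduction potential is reduced at the cathode: here that is Pd²⁺/Pd (+0.93 V); Ni²⁺/Ni (−0.25 V) is the anode.
E°cell = E°(cathode) − E°(anode) = +0.93 − (−0.25) = +1.18 V.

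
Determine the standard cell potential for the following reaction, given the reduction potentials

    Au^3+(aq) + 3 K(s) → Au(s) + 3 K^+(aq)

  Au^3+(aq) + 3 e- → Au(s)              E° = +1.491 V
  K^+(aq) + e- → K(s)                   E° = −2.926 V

+4.417 V

Au^3+(aq) gains electrons, so the Au³⁺/Au couple is the cathode; the K⁺/K couple is the anode.
E°cell = E°(cathode) − E°(anode) = +1.491 − (−2.926) = +4.417 V.
The positive value indicates the reaction is spontaneous as written.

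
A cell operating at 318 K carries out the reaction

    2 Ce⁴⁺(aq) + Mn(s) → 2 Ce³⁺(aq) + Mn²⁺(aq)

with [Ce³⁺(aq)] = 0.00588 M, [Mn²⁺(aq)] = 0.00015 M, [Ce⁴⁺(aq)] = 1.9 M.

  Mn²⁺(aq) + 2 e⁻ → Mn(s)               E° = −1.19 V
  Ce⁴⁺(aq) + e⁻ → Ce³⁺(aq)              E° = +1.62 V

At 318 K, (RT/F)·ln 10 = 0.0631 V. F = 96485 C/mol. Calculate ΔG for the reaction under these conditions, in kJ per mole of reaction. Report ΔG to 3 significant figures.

The standard cell potential is +1.62 − (−1.19) = +2.81 V, with n = 2 electrons in the balanced equation.
The reaction quotient is ([Ce³⁺(aq)]^2·[Mn²⁺(aq)]) / [Ce⁴⁺(aq)]^2 = 1.44×10^−9; by Nernst, E = +2.81 − (0.0631/2)(−8.843) = +3.0890 V.
ΔG = −nFE = −(2)(96485)(+3.0890) J/mol = −596 kJ/mol.

−596 kJ/mol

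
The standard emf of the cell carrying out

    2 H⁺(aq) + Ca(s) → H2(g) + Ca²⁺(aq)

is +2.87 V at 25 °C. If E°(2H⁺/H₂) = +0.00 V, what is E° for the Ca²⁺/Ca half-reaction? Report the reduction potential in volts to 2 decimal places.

−2.87 V

In the reaction as written the 2H⁺/H₂ couple is reduced (cathode) and Ca²⁺/Ca is oxidized (anode), so E°cell = E°(2H⁺/H₂) − E°(Ca²⁺/Ca).
E°(Ca²⁺/Ca) = E°(cathode) − E°cell = +0.00 − (+2.87) = −2.87 V.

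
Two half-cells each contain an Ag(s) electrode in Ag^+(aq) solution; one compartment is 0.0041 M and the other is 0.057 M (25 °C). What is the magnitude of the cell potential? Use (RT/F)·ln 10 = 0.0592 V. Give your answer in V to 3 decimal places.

0.068 V

For a concentration cell E°cell = 0, since both electrodes use the same couple.
The compartment with the higher Ag^+(aq) concentration (0.057 M) acts as the cathode; ions are reduced there and produced at the dilute (0.0041 M) anode.
With n = 1, Ecell = −(0.0592/1)·log([dilute]/[conc]) = −(0.0592/1)·log(0.0041/0.057) = +0.068 V.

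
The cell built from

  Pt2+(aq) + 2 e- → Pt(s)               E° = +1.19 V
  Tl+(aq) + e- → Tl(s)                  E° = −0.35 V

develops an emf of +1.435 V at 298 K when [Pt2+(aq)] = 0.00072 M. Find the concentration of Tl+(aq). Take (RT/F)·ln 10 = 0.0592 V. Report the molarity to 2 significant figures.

The Pt²⁺/Pt couple has the larger reduction potential, so it is the cathode: E°cell = +1.19 − (−0.35) = +1.54 V and n = 2.
Since E = E° − (0.0592/n)·log Q, log Q = n(E° − E)/0.0592 = 3.547.
Balancing electrons gives Pt2+(aq) + 2 Tl(s) → Pt(s) + 2 Tl+(aq); thus Q = [Tl+(aq)]^2 / [Pt2+(aq)].
Solving for the unknown gives log [Tl+(aq)] = 0.202, so [Tl+(aq)] ≈ 1.6 M.

1.6 M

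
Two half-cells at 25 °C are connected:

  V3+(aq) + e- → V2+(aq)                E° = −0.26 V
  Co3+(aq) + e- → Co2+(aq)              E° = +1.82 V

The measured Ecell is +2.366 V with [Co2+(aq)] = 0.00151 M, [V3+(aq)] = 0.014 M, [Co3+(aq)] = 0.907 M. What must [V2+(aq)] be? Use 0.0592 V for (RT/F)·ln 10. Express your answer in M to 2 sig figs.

With Co³⁺/Co²⁺ at the cathode and V³⁺/V²⁺ at the anode, E°cell = +1.82 − (−0.26) = +2.08 V (n = 1).
Rearranging E = E° − (0.0592/n)·log Q gives log Q = 1(+2.08 − (+2.366))/0.0592 = −4.831.
Balancing electrons gives Co3+(aq) + V2+(aq) → Co2+(aq) + V3+(aq); thus Q = ([Co2+(aq)]·[V3+(aq)]) / ([Co3+(aq)]·[V2+(aq)]).
Solving for the unknown gives log [V2+(aq)] = 0.198, so [V2+(aq)] ≈ 1.6 M.

1.6 M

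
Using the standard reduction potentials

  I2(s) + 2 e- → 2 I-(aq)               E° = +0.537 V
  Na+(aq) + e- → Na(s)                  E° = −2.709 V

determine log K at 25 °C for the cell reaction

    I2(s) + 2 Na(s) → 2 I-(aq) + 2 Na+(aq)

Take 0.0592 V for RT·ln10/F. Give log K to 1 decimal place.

The I₂/I⁻ couple is reduced (cathode); E°cell = +0.537 − (−2.709) = +3.246 V with n = 2.
At equilibrium E = 0, so log K = nE°cell / 0.0592 = (2)(+3.246) / 0.0592 = 109.7.

log K = 109.7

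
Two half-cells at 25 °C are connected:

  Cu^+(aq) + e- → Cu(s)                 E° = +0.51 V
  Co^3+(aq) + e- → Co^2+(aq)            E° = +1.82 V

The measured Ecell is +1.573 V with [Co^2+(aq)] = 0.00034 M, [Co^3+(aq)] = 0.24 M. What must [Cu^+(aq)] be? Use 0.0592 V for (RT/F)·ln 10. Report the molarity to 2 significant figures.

Co³⁺/Co²⁺ is the cathode (higher E°); E°cell = +1.82 − (+0.51) = +1.31 V with n = 1.
From the Nernst equation, log Q = n(E° − E)/0.0592 = 1·(+1.31 − (+1.573))/0.0592 = −4.443.
The balanced reaction is Co^3+(aq) + Cu(s) → Co^2+(aq) + Cu^+(aq), so Q = ([Co^2+(aq)]·[Cu^+(aq)]) / [Co^3+(aq)].
Isolating [Cu^+(aq)] in Q = 10^{−4.443} yields log [Cu^+(aq)] = −1.594, i.e. 0.025 M.

0.025 M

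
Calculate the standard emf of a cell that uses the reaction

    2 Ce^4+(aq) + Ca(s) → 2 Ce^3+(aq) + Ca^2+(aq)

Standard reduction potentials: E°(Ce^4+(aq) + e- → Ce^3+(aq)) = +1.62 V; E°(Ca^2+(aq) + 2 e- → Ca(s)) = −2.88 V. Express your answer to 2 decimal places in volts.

+4.50 V

In the reaction as written, Ce^4+(aq) is reduced (cathode) and Ca^2+(aq) is produced by oxidation at the anode.
E°cell = E°(cathode) − E°(anode) = +1.62 − (−2.88) = +4.50 V.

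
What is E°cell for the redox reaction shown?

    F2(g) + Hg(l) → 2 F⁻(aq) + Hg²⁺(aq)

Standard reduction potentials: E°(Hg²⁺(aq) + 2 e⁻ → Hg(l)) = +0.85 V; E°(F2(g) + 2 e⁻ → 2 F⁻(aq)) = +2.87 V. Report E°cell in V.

F2(g) gains electrons, so the F₂/F⁻ couple is the cathode; the Hg²⁺/Hg couple is the anode.
E°cell = E°(cathode) − E°(anode) = +2.87 − (+0.85) = +2.02 V.

+2.02 V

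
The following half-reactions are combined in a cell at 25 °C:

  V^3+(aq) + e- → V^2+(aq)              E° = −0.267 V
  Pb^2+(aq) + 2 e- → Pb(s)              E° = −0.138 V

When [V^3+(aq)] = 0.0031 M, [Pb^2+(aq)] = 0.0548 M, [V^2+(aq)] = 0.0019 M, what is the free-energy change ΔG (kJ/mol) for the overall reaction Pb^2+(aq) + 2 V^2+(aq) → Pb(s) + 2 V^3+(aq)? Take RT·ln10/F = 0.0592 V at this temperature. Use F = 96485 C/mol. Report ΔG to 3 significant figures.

−15.3 kJ/mol

The standard cell potential is −0.138 − (−0.267) = +0.129 V, with n = 2 electrons in the balanced equation.
The reaction quotient is [V^3+(aq)]^2 / ([Pb^2+(aq)]·[V^2+(aq)]^2) = 48.6; by Nernst, E = +0.129 − (0.0592/2)(1.686) = +0.0791 V.
Then ΔG = −nFE = −2 × 96485 × +0.0791 J/mol = −15.3 kJ/mol.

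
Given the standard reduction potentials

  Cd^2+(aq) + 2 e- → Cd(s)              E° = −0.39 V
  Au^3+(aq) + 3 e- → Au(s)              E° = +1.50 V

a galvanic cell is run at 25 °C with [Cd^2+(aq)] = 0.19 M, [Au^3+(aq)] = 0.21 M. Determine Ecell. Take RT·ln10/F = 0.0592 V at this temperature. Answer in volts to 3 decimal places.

Au³⁺/Au is reduced (cathode, E° = +1.50 V) and Cd²⁺/Cd is oxidized (anode).
The standard potential is +1.50 − (−0.39) = +1.89 V and the balanced reaction transfers n = 6 electrons.
Balancing gives 2 Au^3+(aq) + 3 Cd(s) → 2 Au(s) + 3 Cd^2+(aq); hence Q = [Cd^2+(aq)]^3 / [Au^3+(aq)]^2 = 0.156 (log Q = −0.808).
By the Nernst equation, E = +1.89 − (0.0592/6)·(−0.808) = +1.898 V.

+1.898 V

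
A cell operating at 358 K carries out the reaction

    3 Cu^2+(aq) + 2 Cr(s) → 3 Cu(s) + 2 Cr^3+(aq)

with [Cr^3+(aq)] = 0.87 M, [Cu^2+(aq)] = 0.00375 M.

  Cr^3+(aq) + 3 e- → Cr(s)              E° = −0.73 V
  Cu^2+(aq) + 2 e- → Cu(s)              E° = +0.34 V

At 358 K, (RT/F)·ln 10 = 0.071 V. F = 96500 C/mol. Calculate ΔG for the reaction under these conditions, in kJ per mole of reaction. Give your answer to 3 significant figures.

−570 kJ/mol

With Cu²⁺/Cu reduced at the cathode, E°cell = +0.34 − (−0.73) = +1.07 V and n = 6.
The reaction quotient is [Cr^3+(aq)]^2 / [Cu^2+(aq)]^3 = 1.44×10^7; by Nernst, E = +1.07 − (0.071/6)(7.157) = +0.9853 V.
Then ΔG = −nFE = −6 × 96500 × +0.9853 J/mol = −570 kJ/mol.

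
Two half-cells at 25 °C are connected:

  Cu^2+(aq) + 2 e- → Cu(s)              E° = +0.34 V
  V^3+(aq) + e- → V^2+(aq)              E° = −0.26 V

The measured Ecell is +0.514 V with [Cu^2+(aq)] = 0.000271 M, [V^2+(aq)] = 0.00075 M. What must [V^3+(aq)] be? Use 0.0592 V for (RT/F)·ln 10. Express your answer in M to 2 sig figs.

Cu²⁺/Cu is the cathode (higher E°); E°cell = +0.34 − (−0.26) = +0.60 V with n = 2.
From the Nernst equation, log Q = n(E° − E)/0.0592 = 2·(+0.60 − (+0.514))/0.0592 = 2.905.
For Cu^2+(aq) + 2 V^2+(aq) → Cu(s) + 2 V^3+(aq), the reaction quotient is Q = [V^3+(aq)]^2 / ([Cu^2+(aq)]·[V^2+(aq)]^2).
Substituting the known concentrations and solving, log [V^3+(aq)] = −3.456 and [V^3+(aq)] = 0.00035 M.

0.00035 M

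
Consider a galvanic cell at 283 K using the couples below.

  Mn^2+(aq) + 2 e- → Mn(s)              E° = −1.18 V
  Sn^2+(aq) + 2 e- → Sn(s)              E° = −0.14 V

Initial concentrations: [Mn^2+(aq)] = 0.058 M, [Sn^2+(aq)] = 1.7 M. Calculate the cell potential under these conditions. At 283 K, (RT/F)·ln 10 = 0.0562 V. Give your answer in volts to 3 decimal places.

Sn²⁺/Sn is reduced (cathode, E° = −0.14 V) and Mn²⁺/Mn is oxidized (anode).
E°cell = −0.14 − (−1.18) = +1.04 V, with n = 2 electrons transferred.
The balanced reaction is Sn^2+(aq) + Mn(s) → Sn(s) + Mn^2+(aq), so Q = [Mn^2+(aq)] / [Sn^2+(aq)] = 0.0341 and log Q = −1.467.
By the Nernst equation, E = +1.04 − (0.0562/2)·(−1.467) = +1.081 V.

+1.081 V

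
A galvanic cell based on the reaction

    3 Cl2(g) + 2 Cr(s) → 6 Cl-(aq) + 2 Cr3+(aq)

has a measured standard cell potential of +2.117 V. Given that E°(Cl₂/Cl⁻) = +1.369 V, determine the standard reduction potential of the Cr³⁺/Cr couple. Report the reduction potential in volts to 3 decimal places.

In the reaction as written the Cl₂/Cl⁻ couple is reduced (cathode) and Cr³⁺/Cr is oxidized (anode), so E°cell = E°(Cl₂/Cl⁻) − E°(Cr³⁺/Cr).
E°(Cr³⁺/Cr) = E°(cathode) − E°cell = +1.369 − (+2.117) = −0.748 V.

−0.748 V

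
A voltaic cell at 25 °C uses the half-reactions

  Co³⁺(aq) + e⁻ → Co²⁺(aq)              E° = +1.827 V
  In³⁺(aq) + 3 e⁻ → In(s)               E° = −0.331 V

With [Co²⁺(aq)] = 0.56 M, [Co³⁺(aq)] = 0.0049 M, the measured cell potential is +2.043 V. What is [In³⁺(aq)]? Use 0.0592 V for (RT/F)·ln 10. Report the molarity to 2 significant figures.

With Co³⁺/Co²⁺ at the cathode and In³⁺/In at the anode, E°cell = +1.827 − (−0.331) = +2.158 V (n = 3).
Rearranging E = E° − (0.0592/n)·log Q gives log Q = 3(+2.158 − (+2.043))/0.0592 = 5.828.
Balancing electrons gives 3 Co³⁺(aq) + In(s) → 3 Co²⁺(aq) + In³⁺(aq); thus Q = ([Co²⁺(aq)]^3·[In³⁺(aq)]) / [Co³⁺(aq)]^3.
Isolating [In³⁺(aq)] in Q = 10^{5.828} yields log [In³⁺(aq)] = −0.346, i.e. 0.45 M.

0.45 M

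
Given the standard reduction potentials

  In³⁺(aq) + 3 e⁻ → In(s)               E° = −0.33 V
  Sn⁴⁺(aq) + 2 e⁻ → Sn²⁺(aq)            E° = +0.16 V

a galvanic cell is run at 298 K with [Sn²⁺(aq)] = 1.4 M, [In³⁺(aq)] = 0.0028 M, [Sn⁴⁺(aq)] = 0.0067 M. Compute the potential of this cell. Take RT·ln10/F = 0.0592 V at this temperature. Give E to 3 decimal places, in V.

The Sn⁴⁺/Sn²⁺ couple has the more positive E°, so it is the cathode; In³⁺/In is the anode.
The standard potential is +0.16 − (−0.33) = +0.49 V and the balanced reaction transfers n = 6 electrons.
The balanced reaction is 3 Sn⁴⁺(aq) + 2 In(s) → 3 Sn²⁺(aq) + 2 In³⁺(aq), so Q = ([Sn²⁺(aq)]^3·[In³⁺(aq)]^2) / [Sn⁴⁺(aq)]^3 = 71.5 and log Q = 1.854.
Applying E = E° − (RT ln10/nF)·log Q gives +0.49 − (0.0592/6)(1.854) = +0.472 V.

+0.472 V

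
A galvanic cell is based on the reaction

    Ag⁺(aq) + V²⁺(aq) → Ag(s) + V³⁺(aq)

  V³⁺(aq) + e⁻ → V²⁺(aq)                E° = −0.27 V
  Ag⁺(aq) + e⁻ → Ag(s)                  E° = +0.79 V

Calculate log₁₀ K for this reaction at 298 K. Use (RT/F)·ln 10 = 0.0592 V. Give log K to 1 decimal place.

log K = 17.9

The Ag⁺/Ag couple is reduced (cathode); E°cell = +0.79 − (−0.27) = +1.06 V with n = 1.
At equilibrium E = 0, so log K = nE°cell / 0.0592 = (1)(+1.06) / 0.0592 = 17.9.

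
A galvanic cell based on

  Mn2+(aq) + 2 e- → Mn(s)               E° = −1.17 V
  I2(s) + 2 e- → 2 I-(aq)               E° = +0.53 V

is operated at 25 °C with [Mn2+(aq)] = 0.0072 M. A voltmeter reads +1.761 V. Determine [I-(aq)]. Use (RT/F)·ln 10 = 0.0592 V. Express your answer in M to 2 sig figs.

1.1 M

The I₂/I⁻ couple has the larger reduction potential, so it is the cathode: E°cell = +0.53 − (−1.17) = +1.70 V and n = 2.
Since E = E° − (0.0592/n)·log Q, log Q = n(E° − E)/0.0592 = −2.061.
For I2(s) + Mn(s) → 2 I-(aq) + Mn2+(aq), the reaction quotient is Q = [I-(aq)]^2·[Mn2+(aq)].
Solving for the unknown gives log [I-(aq)] = 0.041, so [I-(aq)] ≈ 1.1 M.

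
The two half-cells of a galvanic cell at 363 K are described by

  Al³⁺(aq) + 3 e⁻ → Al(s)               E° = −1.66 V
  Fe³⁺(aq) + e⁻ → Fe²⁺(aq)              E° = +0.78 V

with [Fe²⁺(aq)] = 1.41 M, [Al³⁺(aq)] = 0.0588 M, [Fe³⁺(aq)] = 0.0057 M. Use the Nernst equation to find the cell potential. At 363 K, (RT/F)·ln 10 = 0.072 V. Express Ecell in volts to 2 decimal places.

+2.30 V

The Fe³⁺/Fe²⁺ couple has the more positive E°, so it is the cathode; Al³⁺/Al is the anode.
The standard potential is +0.78 − (−1.66) = +2.44 V and the balanced reaction transfers n = 3 electrons.
For the overall reaction 3 Fe³⁺(aq) + Al(s) → 3 Fe²⁺(aq) + Al³⁺(aq), Q = ([Fe²⁺(aq)]^3·[Al³⁺(aq)]) / [Fe³⁺(aq)]^3 = 8.9×10^5, giving log Q = 5.949.
E = E° − (0.072/n)·log Q = +2.44 − (0.072/3)(5.949) = +2.30 V.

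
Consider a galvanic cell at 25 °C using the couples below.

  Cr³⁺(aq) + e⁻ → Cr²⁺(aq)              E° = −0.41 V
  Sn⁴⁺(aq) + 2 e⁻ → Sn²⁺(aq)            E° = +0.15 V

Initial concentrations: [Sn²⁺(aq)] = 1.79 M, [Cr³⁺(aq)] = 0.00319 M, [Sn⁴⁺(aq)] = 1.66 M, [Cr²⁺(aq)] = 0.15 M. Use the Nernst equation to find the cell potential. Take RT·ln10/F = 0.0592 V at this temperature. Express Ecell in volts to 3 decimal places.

Sn⁴⁺/Sn²⁺ is reduced (cathode, E° = +0.15 V) and Cr³⁺/Cr²⁺ is oxidized (anode).
The standard potential is +0.15 − (−0.41) = +0.56 V and the balanced reaction transfers n = 2 electrons.
Balancing gives Sn⁴⁺(aq) + 2 Cr²⁺(aq) → Sn²⁺(aq) + 2 Cr³⁺(aq); hence Q = ([Sn²⁺(aq)]·[Cr³⁺(aq)]^2) / ([Sn⁴⁺(aq)]·[Cr²⁺(aq)]^2) = 0.000488 (log Q = −3.312).
By the Nernst equation, E = +0.56 − (0.0592/2)·(−3.312) = +0.658 V.

+0.658 V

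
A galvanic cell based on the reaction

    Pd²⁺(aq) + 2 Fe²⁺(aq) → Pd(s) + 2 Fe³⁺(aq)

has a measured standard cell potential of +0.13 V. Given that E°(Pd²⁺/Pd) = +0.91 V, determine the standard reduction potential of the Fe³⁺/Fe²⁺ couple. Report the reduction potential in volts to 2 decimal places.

+0.78 V

In the reaction as written the Pd²⁺/Pd couple is reduced (cathode) and Fe³⁺/Fe²⁺ is oxidized (anode), so E°cell = E°(Pd²⁺/Pd) − E°(Fe³⁺/Fe²⁺).
E°(Fe³⁺/Fe²⁺) = E°(cathode) − E°cell = +0.91 − (+0.13) = +0.78 V.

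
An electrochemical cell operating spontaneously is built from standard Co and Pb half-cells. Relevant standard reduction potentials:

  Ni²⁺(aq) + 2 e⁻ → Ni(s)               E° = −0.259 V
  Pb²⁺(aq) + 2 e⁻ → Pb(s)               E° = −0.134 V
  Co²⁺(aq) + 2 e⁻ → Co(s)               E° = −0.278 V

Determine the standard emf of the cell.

+0.144 V

The Pb²⁺/Pb couple has the higher E°, so Pb ion is reduced (cathode) and Co is oxidized (anode).
E°cell = E°(cathode) − E°(anode) = −0.134 − (−0.278) = +0.144 V.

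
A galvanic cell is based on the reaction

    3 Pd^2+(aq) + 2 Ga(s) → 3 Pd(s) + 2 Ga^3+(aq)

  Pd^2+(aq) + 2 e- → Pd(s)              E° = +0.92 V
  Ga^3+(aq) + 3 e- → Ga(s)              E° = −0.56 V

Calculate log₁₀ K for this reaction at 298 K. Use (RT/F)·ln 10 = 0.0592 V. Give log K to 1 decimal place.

The Pd²⁺/Pd couple is reduced (cathode); E°cell = +0.92 − (−0.56) = +1.48 V with n = 6.
At equilibrium E = 0, so log K = nE°cell / 0.0592 = (6)(+1.48) / 0.0592 = 150.0.

log K = 150.0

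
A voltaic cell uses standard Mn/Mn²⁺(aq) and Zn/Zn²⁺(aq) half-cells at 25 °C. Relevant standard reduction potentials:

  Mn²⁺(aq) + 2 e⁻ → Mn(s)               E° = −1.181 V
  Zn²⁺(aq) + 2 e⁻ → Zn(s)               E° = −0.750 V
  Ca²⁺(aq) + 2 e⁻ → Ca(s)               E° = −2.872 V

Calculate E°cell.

Of the two couples in this cell, the one with the more positive reduction potential is reduced at the cathode: here that is Zn²⁺/Zn (−0.750 V); Mn²⁺/Mn (−1.181 V) is the anode.
E°cell = E°(cathode) − E°(anode) = −0.750 − (−1.181) = +0.431 V.

+0.431 V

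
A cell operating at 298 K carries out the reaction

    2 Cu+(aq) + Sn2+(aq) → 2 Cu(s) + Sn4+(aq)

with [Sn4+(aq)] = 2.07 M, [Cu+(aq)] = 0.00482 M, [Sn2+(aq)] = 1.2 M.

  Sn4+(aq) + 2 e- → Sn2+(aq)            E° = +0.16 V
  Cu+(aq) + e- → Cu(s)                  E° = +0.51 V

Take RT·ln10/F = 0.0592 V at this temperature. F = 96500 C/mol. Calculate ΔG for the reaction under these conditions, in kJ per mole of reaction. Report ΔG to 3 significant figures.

The standard cell potential is +0.51 − (+0.16) = +0.35 V, with n = 2 electrons in the balanced equation.
Q = [Sn4+(aq)] / ([Cu+(aq)]^2·[Sn2+(aq)]) = 7.42×10^4, so log Q = 4.871 and E = +0.35 − (0.0592/2)(4.871) = +0.2058 V.
Then ΔG = −nFE = −2 × 96500 × +0.2058 J/mol = −39.7 kJ/mol.

−39.7 kJ/mol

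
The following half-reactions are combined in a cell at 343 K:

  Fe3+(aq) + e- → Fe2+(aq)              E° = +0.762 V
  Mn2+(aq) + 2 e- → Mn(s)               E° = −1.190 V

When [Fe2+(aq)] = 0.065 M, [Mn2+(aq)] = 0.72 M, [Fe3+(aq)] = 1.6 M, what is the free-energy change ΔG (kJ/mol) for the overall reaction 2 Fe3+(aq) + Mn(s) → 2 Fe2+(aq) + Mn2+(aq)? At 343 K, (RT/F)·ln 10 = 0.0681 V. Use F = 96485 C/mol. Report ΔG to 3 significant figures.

The standard cell potential is +0.762 − (−1.190) = +1.952 V, with n = 2 electrons in the balanced equation.
The reaction quotient is ([Fe2+(aq)]^2·[Mn2+(aq)]) / [Fe3+(aq)]^2 = 0.00119; by Nernst, E = +1.952 − (0.0681/2)(−2.925) = +2.0516 V.
Then ΔG = −nFE = −2 × 96485 × +2.0516 J/mol = −396 kJ/mol.

−396 kJ/mol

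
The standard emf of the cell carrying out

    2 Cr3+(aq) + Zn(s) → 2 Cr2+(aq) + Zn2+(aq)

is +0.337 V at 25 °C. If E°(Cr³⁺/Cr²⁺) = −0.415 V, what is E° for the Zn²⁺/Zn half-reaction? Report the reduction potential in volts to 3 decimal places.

In the reaction as written the Cr³⁺/Cr²⁺ couple is reduced (cathode) and Zn²⁺/Zn is oxidized (anode), so E°cell = E°(Cr³⁺/Cr²⁺) − E°(Zn²⁺/Zn).
E°(Zn²⁺/Zn) = E°(cathode) − E°cell = −0.415 − (+0.337) = −0.752 V.

−0.752 V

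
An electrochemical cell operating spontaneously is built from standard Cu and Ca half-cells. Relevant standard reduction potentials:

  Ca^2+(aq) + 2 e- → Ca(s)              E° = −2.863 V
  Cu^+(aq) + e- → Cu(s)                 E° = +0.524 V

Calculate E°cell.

The Cu⁺/Cu couple has the higher E°, so Cu ion is reduced (cathode) and Ca is oxidized (anode).
E°cell = E°(cathode) − E°(anode) = +0.524 − (−2.863) = +3.387 V.

+3.387 V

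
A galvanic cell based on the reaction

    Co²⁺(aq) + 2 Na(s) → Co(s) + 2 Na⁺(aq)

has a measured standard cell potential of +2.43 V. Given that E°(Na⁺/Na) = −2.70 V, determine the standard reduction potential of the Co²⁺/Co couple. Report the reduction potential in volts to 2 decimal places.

−0.27 V

In the reaction as written the Co²⁺/Co couple is reduced (cathode) and Na⁺/Na is oxidized (anode), so E°cell = E°(Co²⁺/Co) − E°(Na⁺/Na).
E°(Co²⁺/Co) = E°cell + E°(anode) = +2.43 + (−2.70) = −0.27 V.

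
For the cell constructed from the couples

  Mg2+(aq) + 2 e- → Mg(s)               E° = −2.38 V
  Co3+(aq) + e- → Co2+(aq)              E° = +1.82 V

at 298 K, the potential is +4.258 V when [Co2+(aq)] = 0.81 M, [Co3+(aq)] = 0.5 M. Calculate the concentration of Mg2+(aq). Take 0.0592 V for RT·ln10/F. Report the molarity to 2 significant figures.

Co³⁺/Co²⁺ is the cathode (higher E°); E°cell = +1.82 − (−2.38) = +4.20 V with n = 2.
Rearranging E = E° − (0.0592/n)·log Q gives log Q = 2(+4.20 − (+4.258))/0.0592 = −1.959.
For 2 Co3+(aq) + Mg(s) → 2 Co2+(aq) + Mg2+(aq), the reaction quotient is Q = ([Co2+(aq)]^2·[Mg2+(aq)]) / [Co3+(aq)]^2.
Substituting the known concentrations and solving, log [Mg2+(aq)] = −2.378 and [Mg2+(aq)] = 0.0042 M.

0.0042 M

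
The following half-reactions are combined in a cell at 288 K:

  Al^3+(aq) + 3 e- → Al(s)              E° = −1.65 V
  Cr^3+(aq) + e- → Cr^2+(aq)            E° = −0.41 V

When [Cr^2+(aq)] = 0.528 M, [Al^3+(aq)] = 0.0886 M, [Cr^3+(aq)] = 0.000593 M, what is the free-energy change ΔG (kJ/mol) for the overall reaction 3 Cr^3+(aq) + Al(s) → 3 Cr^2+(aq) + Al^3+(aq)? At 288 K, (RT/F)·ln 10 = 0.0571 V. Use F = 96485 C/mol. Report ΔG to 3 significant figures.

−316 kJ/mol

E°cell = −0.41 − (−1.65) = +1.24 V; the balanced reaction transfers n = 3 electrons.
Q = ([Cr^2+(aq)]^3·[Al^3+(aq)]) / [Cr^3+(aq)]^3 = 6.25×10^7, so log Q = 7.796 and E = +1.24 − (0.0571/3)(7.796) = +1.0916 V.
Finally ΔG = −nFE = −(3)(96485 C/mol)(+1.0916 V) = −316 kJ/mol.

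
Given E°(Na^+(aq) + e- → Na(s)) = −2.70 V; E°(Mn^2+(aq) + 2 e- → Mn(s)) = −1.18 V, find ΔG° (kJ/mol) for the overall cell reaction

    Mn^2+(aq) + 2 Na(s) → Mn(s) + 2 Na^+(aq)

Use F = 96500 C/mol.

−293 kJ/mol

In the reaction as written Mn^2+(aq) is reduced, so the Mn²⁺/Mn couple is the cathode and Na⁺/Na is the anode.
E°cell = −1.18 − (−2.70) = +1.52 V; balancing electrons gives n = 2.
ΔG° = −nFE°cell = −(2)(96500)(+1.52) J/mol = −293 kJ/mol.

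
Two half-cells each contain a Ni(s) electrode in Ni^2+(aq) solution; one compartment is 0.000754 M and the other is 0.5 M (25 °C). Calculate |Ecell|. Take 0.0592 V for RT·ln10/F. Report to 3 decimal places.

0.084 V

For a concentration cell E°cell = 0, since both electrodes use the same couple.
The compartment with the higher Ni^2+(aq) concentration (0.5 M) acts as the cathode; ions are reduced there and produced at the dilute (0.000754 M) anode.
With n = 2, Ecell = −(0.0592/2)·log([dilute]/[conc]) = −(0.0592/2)·log(0.000754/0.5) = +0.084 V.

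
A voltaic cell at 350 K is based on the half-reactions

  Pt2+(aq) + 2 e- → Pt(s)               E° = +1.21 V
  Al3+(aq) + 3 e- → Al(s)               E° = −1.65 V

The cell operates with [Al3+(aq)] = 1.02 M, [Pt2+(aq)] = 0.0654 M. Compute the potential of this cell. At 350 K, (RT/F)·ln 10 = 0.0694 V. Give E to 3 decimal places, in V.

+2.819 V

The Pt²⁺/Pt couple has the more positive E°, so it is the cathode; Al³⁺/Al is the anode.
E°cell = +1.21 − (−1.65) = +2.86 V, with n = 6 electrons transferred.
Balancing gives 3 Pt2+(aq) + 2 Al(s) → 3 Pt(s) + 2 Al3+(aq); hence Q = [Al3+(aq)]^2 / [Pt2+(aq)]^3 = 3.72×10^3 (log Q = 3.570).
Applying E = E° − (RT ln10/nF)·log Q gives +2.86 − (0.0694/6)(3.570) = +2.819 V.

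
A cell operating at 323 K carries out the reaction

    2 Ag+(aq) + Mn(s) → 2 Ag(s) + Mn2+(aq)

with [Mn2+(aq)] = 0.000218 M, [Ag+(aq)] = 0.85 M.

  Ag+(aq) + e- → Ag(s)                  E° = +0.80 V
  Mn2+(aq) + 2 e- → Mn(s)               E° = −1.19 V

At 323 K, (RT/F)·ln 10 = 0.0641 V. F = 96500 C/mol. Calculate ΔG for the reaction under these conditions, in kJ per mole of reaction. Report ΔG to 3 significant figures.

E°cell = +0.80 − (−1.19) = +1.99 V; the balanced reaction transfers n = 2 electrons.
Here Q = [Mn2+(aq)] / [Ag+(aq)]^2 = 0.000302 (log Q = −3.520), giving E = +1.99 − (0.0641/2)·(−3.520) = +2.1028 V.
Then ΔG = −nFE = −2 × 96500 × +2.1028 J/mol = −406 kJ/mol.

−406 kJ/mol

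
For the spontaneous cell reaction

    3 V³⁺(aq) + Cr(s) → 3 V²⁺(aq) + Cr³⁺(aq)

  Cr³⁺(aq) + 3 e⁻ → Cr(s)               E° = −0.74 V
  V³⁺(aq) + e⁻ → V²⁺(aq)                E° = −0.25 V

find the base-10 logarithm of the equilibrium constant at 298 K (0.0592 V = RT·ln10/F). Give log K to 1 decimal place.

log K = 24.8

The V³⁺/V²⁺ couple is reduced (cathode); E°cell = −0.25 − (−0.74) = +0.49 V with n = 3.
At equilibrium E = 0, so log K = nE°cell / 0.0592 = (3)(+0.49) / 0.0592 = 24.8.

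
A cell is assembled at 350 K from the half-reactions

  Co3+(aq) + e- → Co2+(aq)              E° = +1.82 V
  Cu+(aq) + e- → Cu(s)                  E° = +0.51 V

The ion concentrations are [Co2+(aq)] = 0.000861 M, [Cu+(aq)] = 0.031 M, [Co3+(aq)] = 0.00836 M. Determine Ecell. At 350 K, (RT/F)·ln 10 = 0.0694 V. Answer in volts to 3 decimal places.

+1.483 V

Since E°(Co³⁺/Co²⁺) > E°(Cu⁺/Cu), Co³⁺/Co²⁺ serves as the cathode.
E°cell = +1.82 − (+0.51) = +1.31 V, with n = 1 electron transferred.
For the overall reaction Co3+(aq) + Cu(s) → Co2+(aq) + Cu+(aq), Q = ([Co2+(aq)]·[Cu+(aq)]) / [Co3+(aq)] = 0.00319, giving log Q = −2.496.
By the Nernst equation, E = +1.31 − (0.0694/1)·(−2.496) = +1.483 V.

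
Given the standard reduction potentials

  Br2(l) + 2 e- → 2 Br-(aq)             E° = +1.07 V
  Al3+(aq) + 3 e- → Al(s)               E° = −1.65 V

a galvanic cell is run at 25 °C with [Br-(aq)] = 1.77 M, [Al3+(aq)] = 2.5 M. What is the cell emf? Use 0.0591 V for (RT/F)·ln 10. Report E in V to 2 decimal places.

+2.70 V

The Br₂/Br⁻ couple has the more positive E°, so it is the cathode; Al³⁺/Al is the anode.
The standard potential is +1.07 − (−1.65) = +2.72 V and the balanced reaction transfers n = 6 electrons.
The balanced reaction is 3 Br2(l) + 2 Al(s) → 6 Br-(aq) + 2 Al3+(aq), so Q = [Br-(aq)]^6·[Al3+(aq)]^2 = 192 and log Q = 2.284.
Applying E = E° − (RT ln10/nF)·log Q gives +2.72 − (0.0591/6)(2.284) = +2.70 V.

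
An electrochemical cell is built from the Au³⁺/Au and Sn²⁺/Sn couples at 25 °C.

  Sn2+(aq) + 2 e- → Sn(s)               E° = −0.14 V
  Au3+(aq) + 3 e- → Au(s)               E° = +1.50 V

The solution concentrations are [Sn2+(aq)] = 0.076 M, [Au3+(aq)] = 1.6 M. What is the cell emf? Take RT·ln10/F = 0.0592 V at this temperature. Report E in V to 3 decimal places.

+1.677 V

The Au³⁺/Au couple has the more positive E°, so it is the cathode; Sn²⁺/Sn is the anode.
E°cell = +1.50 − (−0.14) = +1.64 V, with n = 6 electrons transferred.
The balanced reaction is 2 Au3+(aq) + 3 Sn(s) → 2 Au(s) + 3 Sn2+(aq), so Q = [Sn2+(aq)]^3 / [Au3+(aq)]^2 = 0.000171 and log Q = −3.766.
By the Nernst equation, E = +1.64 − (0.0592/6)·(−3.766) = +1.677 V.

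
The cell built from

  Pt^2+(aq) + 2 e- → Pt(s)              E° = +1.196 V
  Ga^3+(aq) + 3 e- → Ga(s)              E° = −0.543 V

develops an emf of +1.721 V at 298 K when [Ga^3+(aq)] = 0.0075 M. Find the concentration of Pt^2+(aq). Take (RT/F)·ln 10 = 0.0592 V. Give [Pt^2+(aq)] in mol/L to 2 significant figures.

The Pt²⁺/Pt couple has the larger reduction potential, so it is the cathode: E°cell = +1.196 − (−0.543) = +1.739 V and n = 6.
Rearranging E = E° − (0.0592/n)·log Q gives log Q = 6(+1.739 − (+1.721))/0.0592 = 1.824.
The balanced reaction is 3 Pt^2+(aq) + 2 Ga(s) → 3 Pt(s) + 2 Ga^3+(aq), so Q = [Ga^3+(aq)]^2 / [Pt^2+(aq)]^3.
Solving for the unknown gives log [Pt^2+(aq)] = −2.025, so [Pt^2+(aq)] ≈ 0.0094 M.

0.0094 M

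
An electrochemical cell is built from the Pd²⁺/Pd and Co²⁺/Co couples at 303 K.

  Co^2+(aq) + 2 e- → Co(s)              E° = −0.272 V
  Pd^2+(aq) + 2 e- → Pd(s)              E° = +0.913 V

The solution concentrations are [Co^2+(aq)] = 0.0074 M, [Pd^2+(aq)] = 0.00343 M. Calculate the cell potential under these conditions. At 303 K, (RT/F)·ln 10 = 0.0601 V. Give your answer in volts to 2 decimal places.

+1.17 V

Pd²⁺/Pd is reduced (cathode, E° = +0.913 V) and Co²⁺/Co is oxidized (anode).
E°cell = +0.913 − (−0.272) = +1.185 V, with n = 2 electrons transferred.
The balanced reaction is Pd^2+(aq) + Co(s) → Pd(s) + Co^2+(aq), so Q = [Co^2+(aq)] / [Pd^2+(aq)] = 2.16 and log Q = 0.334.
Applying E = E° − (RT ln10/nF)·log Q gives +1.185 − (0.0601/2)(0.334) = +1.17 V.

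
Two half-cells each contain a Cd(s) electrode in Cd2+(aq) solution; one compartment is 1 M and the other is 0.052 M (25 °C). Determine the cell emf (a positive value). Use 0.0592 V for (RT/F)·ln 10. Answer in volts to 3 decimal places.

For a concentration cell E°cell = 0, since both electrodes use the same couple.
The compartment with the higher Cd2+(aq) concentration (1 M) acts as the cathode; ions are reduced there and produced at the dilute (0.052 M) anode.
With n = 2, Ecell = −(0.0592/2)·log([dilute]/[conc]) = −(0.0592/2)·log(0.052/1) = +0.038 V.

0.038 V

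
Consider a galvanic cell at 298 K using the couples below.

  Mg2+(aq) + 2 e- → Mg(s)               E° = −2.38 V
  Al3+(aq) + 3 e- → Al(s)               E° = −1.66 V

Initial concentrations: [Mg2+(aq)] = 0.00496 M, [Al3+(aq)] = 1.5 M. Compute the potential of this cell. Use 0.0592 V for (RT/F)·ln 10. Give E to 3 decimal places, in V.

+0.792 V

Since E°(Al³⁺/Al) > E°(Mg²⁺/Mg), Al³⁺/Al serves as the cathode.
The standard potential is −1.66 − (−2.38) = +0.72 V and the balanced reaction transfers n = 6 electrons.
For the overall reaction 2 Al3+(aq) + 3 Mg(s) → 2 Al(s) + 3 Mg2+(aq), Q = [Mg2+(aq)]^3 / [Al3+(aq)]^2 = 5.42×10^−8, giving log Q = −7.266.
E = E° − (0.0592/n)·log Q = +0.72 − (0.0592/6)(−7.266) = +0.792 V.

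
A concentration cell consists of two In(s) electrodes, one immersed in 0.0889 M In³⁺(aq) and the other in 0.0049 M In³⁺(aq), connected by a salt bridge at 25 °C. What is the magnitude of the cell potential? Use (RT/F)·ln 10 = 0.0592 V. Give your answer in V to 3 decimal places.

For a concentration cell E°cell = 0, since both electrodes use the same couple.
The compartment with the higher In³⁺(aq) concentration (0.0889 M) acts as the cathode; ions are reduced there and produced at the dilute (0.0049 M) anode.
With n = 3, Ecell = −(0.0592/3)·log([dilute]/[conc]) = −(0.0592/3)·log(0.0049/0.0889) = +0.025 V.

0.025 V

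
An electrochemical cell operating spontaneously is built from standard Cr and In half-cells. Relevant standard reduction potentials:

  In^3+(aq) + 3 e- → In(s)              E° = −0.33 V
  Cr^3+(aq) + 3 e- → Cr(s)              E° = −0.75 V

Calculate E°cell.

+0.42 V

The In³⁺/In couple has the higher E°, so In ion is reduced (cathode) and Cr is oxidized (anode).
E°cell = E°(cathode) − E°(anode) = −0.33 − (−0.75) = +0.42 V.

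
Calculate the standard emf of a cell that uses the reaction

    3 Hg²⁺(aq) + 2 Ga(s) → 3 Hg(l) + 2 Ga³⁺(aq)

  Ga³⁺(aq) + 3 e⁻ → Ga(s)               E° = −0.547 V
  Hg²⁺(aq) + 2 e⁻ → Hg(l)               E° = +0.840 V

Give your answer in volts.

+1.387 V

Hg²⁺(aq) gains electrons, so the Hg²⁺/Hg couple is the cathode; the Ga³⁺/Ga couple is the anode.
E°cell = E°(cathode) − E°(anode) = +0.840 − (−0.547) = +1.387 V.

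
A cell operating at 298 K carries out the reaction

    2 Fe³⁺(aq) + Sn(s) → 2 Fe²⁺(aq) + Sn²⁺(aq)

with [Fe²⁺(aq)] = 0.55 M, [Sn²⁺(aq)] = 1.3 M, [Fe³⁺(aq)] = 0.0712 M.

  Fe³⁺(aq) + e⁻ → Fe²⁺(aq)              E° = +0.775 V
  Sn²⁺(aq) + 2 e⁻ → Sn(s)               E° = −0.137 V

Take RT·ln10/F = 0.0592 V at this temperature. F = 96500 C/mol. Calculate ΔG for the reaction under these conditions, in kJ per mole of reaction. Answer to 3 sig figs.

−165 kJ/mol

E°cell = +0.775 − (−0.137) = +0.912 V; the balanced reaction transfers n = 2 electrons.
Here Q = ([Fe²⁺(aq)]^2·[Sn²⁺(aq)]) / [Fe³⁺(aq)]^2 = 77.6 (log Q = 1.890), giving E = +0.912 − (0.0592/2)·(1.890) = +0.8561 V.
Finally ΔG = −nFE = −(2)(96500 C/mol)(+0.8561 V) = −165 kJ/mol.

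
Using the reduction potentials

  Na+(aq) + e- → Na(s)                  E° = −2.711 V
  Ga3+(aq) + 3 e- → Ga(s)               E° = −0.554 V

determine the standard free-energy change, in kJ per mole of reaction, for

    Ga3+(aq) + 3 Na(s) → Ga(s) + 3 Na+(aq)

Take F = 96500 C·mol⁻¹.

−624 kJ/mol

In the reaction as written Ga3+(aq) is reduced, so the Ga³⁺/Ga couple is the cathode and Na⁺/Na is the anode.
E°cell = −0.554 − (−2.711) = +2.157 V; balancing electrons gives n = 3.
ΔG° = −nFE°cell = −(3)(96500)(+2.157) J/mol = −624 kJ/mol.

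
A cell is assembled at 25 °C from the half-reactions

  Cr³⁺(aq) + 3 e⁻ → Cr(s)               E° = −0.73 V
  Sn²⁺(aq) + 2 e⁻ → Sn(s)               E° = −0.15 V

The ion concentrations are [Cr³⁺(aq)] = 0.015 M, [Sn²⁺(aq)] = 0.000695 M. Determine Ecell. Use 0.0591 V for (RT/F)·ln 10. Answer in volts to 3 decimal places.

+0.523 V

Since E°(Sn²⁺/Sn) > E°(Cr³⁺/Cr), Sn²⁺/Sn serves as the cathode.
E°cell = E°cat − E°an = −0.15 − (−0.73) = +0.58 V; n = 6.
The balanced reaction is 3 Sn²⁺(aq) + 2 Cr(s) → 3 Sn(s) + 2 Cr³⁺(aq), so Q = [Cr³⁺(aq)]^2 / [Sn²⁺(aq)]^3 = 6.7×10^5 and log Q = 5.826.
Applying E = E° − (RT ln10/nF)·log Q gives +0.58 − (0.0591/6)(5.826) = +0.523 V.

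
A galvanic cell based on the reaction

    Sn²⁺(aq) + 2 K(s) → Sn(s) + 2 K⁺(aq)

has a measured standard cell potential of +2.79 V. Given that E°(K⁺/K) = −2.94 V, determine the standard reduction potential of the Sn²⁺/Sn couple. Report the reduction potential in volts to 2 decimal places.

In the reaction as written the Sn²⁺/Sn couple is reduced (cathode) and K⁺/K is oxidized (anode), so E°cell = E°(Sn²⁺/Sn) − E°(K⁺/K).
E°(Sn²⁺/Sn) = E°cell + E°(anode) = +2.79 + (−2.94) = −0.15 V.

−0.15 V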